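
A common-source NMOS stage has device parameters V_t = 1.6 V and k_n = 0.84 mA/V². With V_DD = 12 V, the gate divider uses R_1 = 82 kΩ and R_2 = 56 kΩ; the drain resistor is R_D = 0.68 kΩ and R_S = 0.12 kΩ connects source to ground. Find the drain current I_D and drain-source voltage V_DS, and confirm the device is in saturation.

I_D ≈ 3.4 mA, V_DS ≈ 9.3 V

V_G = V_DD·R_2/(R_1+R_2) = 12×56/138 = 4.87 V.
Assume saturation: I_D = (k_n/2)(V_GS − V_t)² with V_GS = V_G − I_D·R_S = 4.87 − 0.12·I_D.
Substituting gives 0.00605·I_D² − 1.33·I_D + 4.49 = 0, with roots I_D = 3.43 or 216 mA.
The root I_D = 216 mA gives V_GS = -21.1 V ≤ V_t, so take I_D = 3.43 mA.
Then V_GS = 4.46 V and V_DS = V_DD − I_D(R_D+R_S) = 12 − 3.43×0.8 = 9.26 V.
Saturation requires V_DS ≥ V_GS − V_t = 2.86 V; 9.26 ≥ 2.86 ✓.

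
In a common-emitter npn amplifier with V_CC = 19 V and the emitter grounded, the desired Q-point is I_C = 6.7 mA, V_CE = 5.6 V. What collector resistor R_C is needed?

R_C ≈ 2 kΩ

Collector loop: V_CC = I_C·R_C + V_CE.
R_C = (V_CC − V_CE)/I_C = (19 − 5.6)/6.7 = 2 kΩ.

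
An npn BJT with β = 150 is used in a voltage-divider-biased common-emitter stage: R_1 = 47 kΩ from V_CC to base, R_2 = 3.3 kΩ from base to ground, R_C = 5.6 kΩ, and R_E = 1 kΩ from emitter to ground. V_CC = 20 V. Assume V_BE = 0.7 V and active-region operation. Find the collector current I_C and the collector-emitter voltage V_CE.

I_C ≈ 0.6 mA, V_CE ≈ 16 V

Thevenize the base divider: V_Th = V_CC·R_2/(R_1+R_2) = 20×3.3/50.3 = 1.31 V, R_Th = R_1‖R_2 = 3.08 kΩ.
Base-emitter loop: V_Th = I_B·R_Th + V_BE + (β+1)I_B·R_E, so I_B = (1.31 − 0.7) / (3.08 + 151×1) = 0.00397 mA.
I_C = β·I_B = 150×0.00397 = 0.596 mA, and I_E = (β+1)I_B = 0.6 mA.
V_CE = V_CC − I_C·R_C − I_E·R_E = 20 − 0.596×5.6 − 0.6×1 = 16.1 V.
V_CE = 16.1 V > 0.2 V confirms active-region operation.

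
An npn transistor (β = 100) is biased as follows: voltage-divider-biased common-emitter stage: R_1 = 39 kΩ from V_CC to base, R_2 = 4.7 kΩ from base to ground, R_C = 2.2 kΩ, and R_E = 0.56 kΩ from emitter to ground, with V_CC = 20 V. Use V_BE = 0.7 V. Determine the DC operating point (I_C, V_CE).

I_C ≈ 2.4 mA, V_CE ≈ 13 V

Thevenize the base divider: V_Th = V_CC·R_2/(R_1+R_2) = 20×4.7/43.7 = 2.15 V, R_Th = R_1‖R_2 = 4.19 kΩ.
Base-emitter loop: V_Th = I_B·R_Th + V_BE + (β+1)I_B·R_E, so I_B = (2.15 − 0.7) / (4.19 + 101×0.56) = 0.0239 mA.
I_C = β·I_B = 100×0.0239 = 2.39 mA, and I_E = (β+1)I_B = 2.41 mA.
V_CE = V_CC − I_C·R_C − I_E·R_E = 20 − 2.39×2.2 − 2.41×0.56 = 13.4 V.
V_CE = 13.4 V > 0.2 V confirms active-region operation.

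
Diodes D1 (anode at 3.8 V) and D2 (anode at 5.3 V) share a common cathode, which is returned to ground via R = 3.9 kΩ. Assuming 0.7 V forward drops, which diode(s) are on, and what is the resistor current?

Assume both conduct. Then node N would need to be at both 3.8−0.7 = 3.1 V and 5.3−0.7 = 4.6 V, which is impossible.
Assume only D2 conducts: V_N = 5.3 − 0.7 = 4.6 V, so I_R = 4.6/3.9 = 1.18 mA.
Check D1: its anode-to-cathode voltage is 3.8 − 4.6 = -0.8 V < 0.7 V, so it is off. The assumption is consistent.

Only D2 conducts; I_R ≈ 1.2 mA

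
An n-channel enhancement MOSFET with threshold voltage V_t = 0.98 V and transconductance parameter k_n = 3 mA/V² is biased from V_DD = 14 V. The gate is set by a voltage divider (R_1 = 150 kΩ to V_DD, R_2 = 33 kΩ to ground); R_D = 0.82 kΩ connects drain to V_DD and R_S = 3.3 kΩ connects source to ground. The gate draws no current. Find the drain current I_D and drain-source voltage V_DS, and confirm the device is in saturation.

V_G = V_DD·R_2/(R_1+R_2) = 14×33/183 = 2.52 V.
Assume saturation: I_D = (k_n/2)(V_GS − V_t)² with V_GS = V_G − I_D·R_S = 2.52 − 3.3·I_D.
Substituting gives 16.3·I_D² − 16.3·I_D + 3.58 = 0, with roots I_D = 0.327 or 0.671 mA.
The root I_D = 0.671 mA gives V_GS = 0.311 V ≤ V_t, so take I_D = 0.327 mA.
Then V_GS = 1.45 V and V_DS = V_DD − I_D(R_D+R_S) = 14 − 0.327×4.12 = 12.7 V.
Saturation requires V_DS ≥ V_GS − V_t = 0.467 V; 12.7 ≥ 0.467 ✓.

I_D ≈ 0.33 mA, V_DS ≈ 13 V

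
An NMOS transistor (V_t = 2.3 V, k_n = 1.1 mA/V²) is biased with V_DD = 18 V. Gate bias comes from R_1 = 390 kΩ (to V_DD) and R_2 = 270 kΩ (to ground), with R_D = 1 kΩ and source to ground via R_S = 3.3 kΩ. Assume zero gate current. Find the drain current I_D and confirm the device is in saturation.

V_G = V_DD·R_2/(R_1+R_2) = 18×270/660 = 7.36 V.
Assume saturation: I_D = (k_n/2)(V_GS − V_t)² with V_GS = V_G − I_D·R_S = 7.36 − 3.3·I_D.
Substituting gives 5.99·I_D² − 19.4·I_D + 14.1 = 0, with roots I_D = 1.1 or 2.13 mA.
The root I_D = 2.13 mA gives V_GS = 0.332 V ≤ V_t, so take I_D = 1.1 mA.
Then V_GS = 3.72 V and V_DS = V_DD − I_D(R_D+R_S) = 18 − 1.1×4.3 = 13.2 V.
Saturation requires V_DS ≥ V_GS − V_t = 1.42 V; 13.2 ≥ 1.42 ✓.

I_D ≈ 1.1 mA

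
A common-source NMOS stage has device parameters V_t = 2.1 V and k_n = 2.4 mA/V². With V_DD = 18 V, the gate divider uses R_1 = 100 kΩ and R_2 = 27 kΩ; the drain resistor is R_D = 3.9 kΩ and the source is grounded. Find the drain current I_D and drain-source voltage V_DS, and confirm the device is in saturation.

I_D ≈ 3.6 mA, V_DS ≈ 4 V

V_G = V_DD·R_2/(R_1+R_2) = 18×27/127 = 3.83 V. With the source grounded, V_GS = V_G = 3.83 V.
Assume saturation: I_D = (k_n/2)(V_GS − V_t)² = (2.4/2)×(3.83 − 2.1)² = 1.2×1.73² = 3.58 mA.
V_DS = V_DD − I_D·R_D = 18 − 3.58×3.9 = 4.05 V.
Saturation requires V_DS ≥ V_GS − V_t = 1.73 V; 4.05 ≥ 1.73 ✓.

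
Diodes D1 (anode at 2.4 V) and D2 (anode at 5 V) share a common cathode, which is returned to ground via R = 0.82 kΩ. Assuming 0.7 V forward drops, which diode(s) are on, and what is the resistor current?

Only D2 conducts; I_R ≈ 5.2 mA

Assume both conduct. Then node N would need to be at both 2.4−0.7 = 1.7 V and 5−0.7 = 4.3 V, which is impossible.
Assume only D2 conducts: V_N = 5 − 0.7 = 4.3 V, so I_R = 4.3/0.82 = 5.24 mA.
Check D1: its anode-to-cathode voltage is 2.4 − 4.3 = -1.9 V < 0.7 V, so it is off. The assumption is consistent.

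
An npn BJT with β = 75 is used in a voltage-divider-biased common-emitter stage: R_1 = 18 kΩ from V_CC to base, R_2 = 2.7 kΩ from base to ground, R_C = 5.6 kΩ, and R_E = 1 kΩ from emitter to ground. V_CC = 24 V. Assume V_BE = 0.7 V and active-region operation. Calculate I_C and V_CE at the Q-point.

I_C ≈ 2.3 mA, V_CE ≈ 8.6 V

Thevenize the base divider: V_Th = V_CC·R_2/(R_1+R_2) = 24×2.7/20.7 = 3.13 V, R_Th = R_1‖R_2 = 2.35 kΩ.
Base-emitter loop: V_Th = I_B·R_Th + V_BE + (β+1)I_B·R_E, so I_B = (3.13 − 0.7) / (2.35 + 76×1) = 0.031 mA.
I_C = β·I_B = 75×0.031 = 2.33 mA, and I_E = (β+1)I_B = 2.36 mA.
V_CE = V_CC − I_C·R_C − I_E·R_E = 24 − 2.33×5.6 − 2.36×1 = 8.61 V.
V_CE = 8.61 V > 0.2 V confirms active-region operation.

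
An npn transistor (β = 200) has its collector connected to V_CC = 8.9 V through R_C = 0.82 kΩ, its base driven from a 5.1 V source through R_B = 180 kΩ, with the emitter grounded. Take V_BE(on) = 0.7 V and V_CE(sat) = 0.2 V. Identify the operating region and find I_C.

active; I_C ≈ 4.9 mA

Assume active. Base-emitter loop: I_B = (V_BB − V_BE)/R_B = (5.1 − 0.7)/180 = 0.0244 mA.
I_C = β·I_B = 200×0.0244 = 4.89 mA.
V_CE = V_CC − I_C·R_C = 8.9 − 4.89×0.82 = 4.89 V > V_CE(sat), so the active-region assumption holds.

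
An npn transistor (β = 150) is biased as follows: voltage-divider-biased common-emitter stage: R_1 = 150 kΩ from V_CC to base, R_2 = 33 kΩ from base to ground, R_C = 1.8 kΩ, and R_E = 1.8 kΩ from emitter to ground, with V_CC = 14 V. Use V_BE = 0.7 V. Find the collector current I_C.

I_C ≈ 0.92 mA

Thevenize the base divider: V_Th = V_CC·R_2/(R_1+R_2) = 14×33/183 = 2.52 V, R_Th = R_1‖R_2 = 27 kΩ.
Base-emitter loop: V_Th = I_B·R_Th + V_BE + (β+1)I_B·R_E, so I_B = (2.52 − 0.7) / (27 + 151×1.8) = 0.00611 mA.
I_C = β·I_B = 150×0.00611 = 0.916 mA, and I_E = (β+1)I_B = 0.922 mA.
V_CE = V_CC − I_C·R_C − I_E·R_E = 14 − 0.916×1.8 − 0.922×1.8 = 10.7 V.
V_CE = 10.7 V > 0.2 V confirms active-region operation.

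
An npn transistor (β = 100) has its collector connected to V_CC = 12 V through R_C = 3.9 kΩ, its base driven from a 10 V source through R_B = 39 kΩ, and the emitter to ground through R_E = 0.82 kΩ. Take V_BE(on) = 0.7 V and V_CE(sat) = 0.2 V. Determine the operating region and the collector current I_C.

Assume active: I_B = (10 − 0.7)/(39 + 101×0.82) = 0.0763 mA, I_C = β·I_B = 7.63 mA.
Then V_CE = 12 − 7.63×3.9 − 7.71×0.82 = -24.1 V < 0.2 V — the active assumption fails.
Re-solve with V_CE = 0.2 V. KCL at the emitter: V_E/R_E = (V_BB−0.7−V_E)/R_B + (V_CC−0.2−V_E)/R_C, giving V_E = 2.17 V.
I_C = (V_CC − 0.2 − V_E)/R_C = (11.8 − 2.17)/3.9 = 2.47 mA.
Check: I_B = (9.3 − 2.17)/39 = 0.183 mA, and β·I_B = 18.3 mA > I_C, confirming saturation.

saturation; I_C ≈ 2.5 mA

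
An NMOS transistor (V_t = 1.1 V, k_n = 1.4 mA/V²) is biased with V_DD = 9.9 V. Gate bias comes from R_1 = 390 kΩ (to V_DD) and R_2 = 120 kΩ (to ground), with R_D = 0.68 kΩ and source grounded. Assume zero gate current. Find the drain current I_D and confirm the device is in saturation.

V_G = V_DD·R_2/(R_1+R_2) = 9.9×120/510 = 2.33 V. With the source grounded, V_GS = V_G = 2.33 V.
Assume saturation: I_D = (k_n/2)(V_GS − V_t)² = (1.4/2)×(2.33 − 1.1)² = 0.7×1.23² = 1.06 mA.
V_DS = V_DD − I_D·R_D = 9.9 − 1.06×0.68 = 9.18 V.
Saturation requires V_DS ≥ V_GS − V_t = 1.23 V; 9.18 ≥ 1.23 ✓.

I_D ≈ 1.1 mA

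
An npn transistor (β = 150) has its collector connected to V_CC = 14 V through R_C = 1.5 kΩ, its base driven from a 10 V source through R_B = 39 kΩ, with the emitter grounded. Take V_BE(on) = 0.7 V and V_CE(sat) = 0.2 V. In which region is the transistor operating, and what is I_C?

saturation; I_C ≈ 9.2 mA

Assume active: I_B = (10 − 0.7)/39 = 0.238 mA, giving I_C = β·I_B = 35.8 mA.
But then V_CE = 14 − 35.8×1.5 = -39.7 V < V_CE(sat) = 0.2 V — impossible in the active region.
So the transistor is saturated. With V_CE = 0.2 V, I_C = (V_CC − 0.2)/R_C = 13.8/1.5 = 9.2 mA.
Check: β·I_B = 35.8 mA > I_C = 9.2 mA, confirming saturation.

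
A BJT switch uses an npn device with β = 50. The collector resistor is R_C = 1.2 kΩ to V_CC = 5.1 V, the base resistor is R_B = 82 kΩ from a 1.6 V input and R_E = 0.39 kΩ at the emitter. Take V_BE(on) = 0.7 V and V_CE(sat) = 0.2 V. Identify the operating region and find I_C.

Assume active. Base-emitter loop: I_B = (V_BB − V_BE)/(R_B + (β+1)R_E) = (1.6 − 0.7)/(82 + 51×0.39) = 0.00883 mA.
I_C = β·I_B = 50×0.00883 = 0.442 mA.
V_CE = V_CC − I_C·R_C − I_E·R_E = 5.1 − 0.442×1.2 − 0.45×0.39 = 4.39 V > V_CE(sat), so the active-region assumption holds.

active; I_C ≈ 0.44 mA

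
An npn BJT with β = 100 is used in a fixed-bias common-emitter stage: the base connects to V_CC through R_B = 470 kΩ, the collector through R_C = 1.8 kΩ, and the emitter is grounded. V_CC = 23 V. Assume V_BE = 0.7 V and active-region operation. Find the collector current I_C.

Base loop: V_CC = I_B·R_B + V_BE, so I_B = (23 − 0.7)/470 kΩ = 0.0474 mA.
In the active region I_C = β·I_B = 100 × 0.0474 = 4.74 mA.
Collector loop: V_CE = V_CC − I_C·R_C = 23 − 4.74×1.8 = 14.5 V.
Since V_CE = 14.5 V > V_CE(sat) ≈ 0.2 V, the transistor is in the active region as assumed.

I_C ≈ 4.7 mA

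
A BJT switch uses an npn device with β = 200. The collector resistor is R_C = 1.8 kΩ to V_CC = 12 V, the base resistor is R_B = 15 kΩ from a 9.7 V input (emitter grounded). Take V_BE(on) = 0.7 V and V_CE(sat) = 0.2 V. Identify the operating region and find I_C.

Assume active: I_B = (9.7 − 0.7)/15 = 0.6 mA, giving I_C = β·I_B = 120 mA.
But then V_CE = 12 − 120×1.8 = -204 V < V_CE(sat) = 0.2 V — impossible in the active region.
So the transistor is saturated. With V_CE = 0.2 V, I_C = (V_CC − 0.2)/R_C = 11.8/1.8 = 6.56 mA.
Check: β·I_B = 120 mA > I_C = 6.56 mA, confirming saturation.

saturation; I_C ≈ 6.6 mA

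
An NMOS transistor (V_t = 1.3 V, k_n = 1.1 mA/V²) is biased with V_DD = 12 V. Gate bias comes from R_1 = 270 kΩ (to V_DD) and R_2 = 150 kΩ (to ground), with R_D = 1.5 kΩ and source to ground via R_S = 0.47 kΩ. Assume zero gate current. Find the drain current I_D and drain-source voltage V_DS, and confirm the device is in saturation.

I_D ≈ 2.1 mA, V_DS ≈ 7.8 V

V_G = V_DD·R_2/(R_1+R_2) = 12×150/420 = 4.29 V.
Assume saturation: I_D = (k_n/2)(V_GS − V_t)² with V_GS = V_G − I_D·R_S = 4.29 − 0.47·I_D.
Substituting gives 0.121·I_D² − 2.54·I_D + 4.9 = 0, with roots I_D = 2.15 or 18.8 mA.
The root I_D = 18.8 mA gives V_GS = -4.54 V ≤ V_t, so take I_D = 2.15 mA.
Then V_GS = 3.28 V and V_DS = V_DD − I_D(R_D+R_S) = 12 − 2.15×1.97 = 7.77 V.
Saturation requires V_DS ≥ V_GS − V_t = 1.98 V; 7.77 ≥ 1.98 ✓.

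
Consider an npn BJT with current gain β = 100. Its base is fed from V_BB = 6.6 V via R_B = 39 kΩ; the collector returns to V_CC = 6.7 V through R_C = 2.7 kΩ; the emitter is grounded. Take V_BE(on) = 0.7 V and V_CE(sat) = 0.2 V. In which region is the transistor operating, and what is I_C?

Assume active: I_B = (6.6 − 0.7)/39 = 0.151 mA, giving I_C = β·I_B = 15.1 mA.
But then V_CE = 6.7 − 15.1×2.7 = -34.1 V < V_CE(sat) = 0.2 V — impossible in the active region.
So the transistor is saturated. With V_CE = 0.2 V, I_C = (V_CC − 0.2)/R_C = 6.5/2.7 = 2.41 mA.
Check: β·I_B = 15.1 mA > I_C = 2.41 mA, confirming saturation.

saturation; I_C ≈ 2.4 mA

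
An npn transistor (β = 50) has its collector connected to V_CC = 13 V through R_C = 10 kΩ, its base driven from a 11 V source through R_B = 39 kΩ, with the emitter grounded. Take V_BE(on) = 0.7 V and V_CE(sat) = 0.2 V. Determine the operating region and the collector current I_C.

Assume active: I_B = (11 − 0.7)/39 = 0.264 mA, giving I_C = β·I_B = 13.2 mA.
But then V_CE = 13 − 13.2×10 = -119 V < V_CE(sat) = 0.2 V — impossible in the active region.
So the transistor is saturated. With V_CE = 0.2 V, I_C = (V_CC − 0.2)/R_C = 12.8/10 = 1.28 mA.
Check: β·I_B = 13.2 mA > I_C = 1.28 mA, confirming saturation.

saturation; I_C ≈ 1.3 mA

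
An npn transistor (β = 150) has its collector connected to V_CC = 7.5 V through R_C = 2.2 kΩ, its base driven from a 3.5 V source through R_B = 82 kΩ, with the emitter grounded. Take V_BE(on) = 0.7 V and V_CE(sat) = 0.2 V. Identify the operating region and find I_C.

Assume active: I_B = (3.5 − 0.7)/82 = 0.0341 mA, giving I_C = β·I_B = 5.12 mA.
But then V_CE = 7.5 − 5.12×2.2 = -3.77 V < V_CE(sat) = 0.2 V — impossible in the active region.
So the transistor is saturated. With V_CE = 0.2 V, I_C = (V_CC − 0.2)/R_C = 7.3/2.2 = 3.32 mA.
Check: β·I_B = 5.12 mA > I_C = 3.32 mA, confirming saturation.

saturation; I_C ≈ 3.3 mA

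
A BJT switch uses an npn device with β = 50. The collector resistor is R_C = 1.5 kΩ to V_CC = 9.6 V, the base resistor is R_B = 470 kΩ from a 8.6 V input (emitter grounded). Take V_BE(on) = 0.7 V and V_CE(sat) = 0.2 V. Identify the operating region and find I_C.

Assume active. Base-emitter loop: I_B = (V_BB − V_BE)/R_B = (8.6 − 0.7)/470 = 0.0168 mA.
I_C = β·I_B = 50×0.0168 = 0.84 mA.
V_CE = V_CC − I_C·R_C = 9.6 − 0.84×1.5 = 8.34 V > V_CE(sat), so the active-region assumption holds.

active; I_C ≈ 0.84 mA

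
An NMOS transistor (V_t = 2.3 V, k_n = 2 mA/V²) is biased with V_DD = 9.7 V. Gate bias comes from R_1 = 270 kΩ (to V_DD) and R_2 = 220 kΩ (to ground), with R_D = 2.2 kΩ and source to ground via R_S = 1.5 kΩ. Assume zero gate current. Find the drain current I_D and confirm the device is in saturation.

V_G = V_DD·R_2/(R_1+R_2) = 9.7×220/490 = 4.36 V.
Assume saturation: I_D = (k_n/2)(V_GS − V_t)² with V_GS = V_G − I_D·R_S = 4.36 − 1.5·I_D.
Substituting gives 2.25·I_D² − 7.17·I_D + 4.22 = 0, with roots I_D = 0.781 or 2.4 mA.
The root I_D = 2.4 mA gives V_GS = 0.75 V ≤ V_t, so take I_D = 0.781 mA.
Then V_GS = 3.18 V and V_DS = V_DD − I_D(R_D+R_S) = 9.7 − 0.781×3.7 = 6.81 V.
Saturation requires V_DS ≥ V_GS − V_t = 0.884 V; 6.81 ≥ 0.884 ✓.

I_D ≈ 0.78 mA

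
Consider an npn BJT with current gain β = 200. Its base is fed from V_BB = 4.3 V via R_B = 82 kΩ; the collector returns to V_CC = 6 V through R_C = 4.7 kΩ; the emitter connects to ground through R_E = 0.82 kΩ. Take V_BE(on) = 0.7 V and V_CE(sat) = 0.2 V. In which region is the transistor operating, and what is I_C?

Assume active: I_B = (4.3 − 0.7)/(82 + 201×0.82) = 0.0146 mA, I_C = β·I_B = 2.92 mA.
Then V_CE = 6 − 2.92×4.7 − 2.93×0.82 = -10.1 V < 0.2 V — the active assumption fails.
Re-solve with V_CE = 0.2 V. KCL at the emitter: V_E/R_E = (V_BB−0.7−V_E)/R_B + (V_CC−0.2−V_E)/R_C, giving V_E = 0.885 V.
I_C = (V_CC − 0.2 − V_E)/R_C = (5.8 − 0.885)/4.7 = 1.05 mA.
Check: I_B = (3.6 − 0.885)/82 = 0.0331 mA, and β·I_B = 6.62 mA > I_C, confirming saturation.

saturation; I_C ≈ 1 mA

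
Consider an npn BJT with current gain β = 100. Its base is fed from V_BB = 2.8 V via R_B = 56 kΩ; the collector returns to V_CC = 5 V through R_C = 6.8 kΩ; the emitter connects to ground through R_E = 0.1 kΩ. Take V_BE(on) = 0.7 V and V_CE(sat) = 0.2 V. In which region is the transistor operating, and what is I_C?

Assume active: I_B = (2.8 − 0.7)/(56 + 101×0.1) = 0.0318 mA, I_C = β·I_B = 3.18 mA.
Then V_CE = 5 − 3.18×6.8 − 3.21×0.1 = -16.9 V < 0.2 V — the active assumption fails.
Re-solve with V_CE = 0.2 V. KCL at the emitter: V_E/R_E = (V_BB−0.7−V_E)/R_B + (V_CC−0.2−V_E)/R_C, giving V_E = 0.0731 V.
I_C = (V_CC − 0.2 − V_E)/R_C = (4.8 − 0.0731)/6.8 = 0.695 mA.
Check: I_B = (2.1 − 0.0731)/56 = 0.0362 mA, and β·I_B = 3.62 mA > I_C, confirming saturation.

saturation; I_C ≈ 0.7 mA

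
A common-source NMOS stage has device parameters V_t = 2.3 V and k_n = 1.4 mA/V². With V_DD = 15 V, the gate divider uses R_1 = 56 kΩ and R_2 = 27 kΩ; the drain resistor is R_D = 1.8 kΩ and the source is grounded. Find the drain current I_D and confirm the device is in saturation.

I_D ≈ 4.7 mA

V_G = V_DD·R_2/(R_1+R_2) = 15×27/83 = 4.88 V. With the source grounded, V_GS = V_G = 4.88 V.
Assume saturation: I_D = (k_n/2)(V_GS − V_t)² = (1.4/2)×(4.88 − 2.3)² = 0.7×2.58² = 4.66 mA.
V_DS = V_DD − I_D·R_D = 15 − 4.66×1.8 = 6.62 V.
Saturation requires V_DS ≥ V_GS − V_t = 2.58 V; 6.62 ≥ 2.58 ✓.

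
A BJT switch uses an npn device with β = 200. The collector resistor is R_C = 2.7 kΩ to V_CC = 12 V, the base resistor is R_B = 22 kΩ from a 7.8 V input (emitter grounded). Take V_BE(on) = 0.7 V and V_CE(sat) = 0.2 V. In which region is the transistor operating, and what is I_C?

Assume active: I_B = (7.8 − 0.7)/22 = 0.323 mA, giving I_C = β·I_B = 64.5 mA.
But then V_CE = 12 − 64.5×2.7 = -162 V < V_CE(sat) = 0.2 V — impossible in the active region.
So the transistor is saturated. With V_CE = 0.2 V, I_C = (V_CC − 0.2)/R_C = 11.8/2.7 = 4.37 mA.
Check: β·I_B = 64.5 mA > I_C = 4.37 mA, confirming saturation.

saturation; I_C ≈ 4.4 mA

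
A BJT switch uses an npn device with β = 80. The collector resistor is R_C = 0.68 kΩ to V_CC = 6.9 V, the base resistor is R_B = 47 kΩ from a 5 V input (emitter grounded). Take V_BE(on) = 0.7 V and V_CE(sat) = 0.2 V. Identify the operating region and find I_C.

Assume active. Base-emitter loop: I_B = (V_BB − V_BE)/R_B = (5 − 0.7)/47 = 0.0915 mA.
I_C = β·I_B = 80×0.0915 = 7.32 mA.
V_CE = V_CC − I_C·R_C = 6.9 − 7.32×0.68 = 1.92 V > V_CE(sat), so the active-region assumption holds.

active; I_C ≈ 7.3 mA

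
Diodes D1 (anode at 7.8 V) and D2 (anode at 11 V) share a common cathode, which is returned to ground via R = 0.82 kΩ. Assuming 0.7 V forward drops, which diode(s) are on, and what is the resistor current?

Only D2 conducts; I_R ≈ 13 mA

Assume both conduct. Then node N would need to be at both 7.8−0.7 = 7.1 V and 11−0.7 = 10.3 V, which is impossible.
Assume only D2 conducts: V_N = 11 − 0.7 = 10.3 V, so I_R = 10.3/0.82 = 12.6 mA.
Check D1: its anode-to-cathode voltage is 7.8 − 10.3 = -2.5 V < 0.7 V, so it is off. The assumption is consistent.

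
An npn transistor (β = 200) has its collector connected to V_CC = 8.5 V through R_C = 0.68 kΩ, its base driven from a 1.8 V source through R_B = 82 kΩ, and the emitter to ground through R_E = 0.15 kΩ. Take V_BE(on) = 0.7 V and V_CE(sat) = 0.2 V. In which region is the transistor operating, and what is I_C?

Assume active. Base-emitter loop: I_B = (V_BB − V_BE)/(R_B + (β+1)R_E) = (1.8 − 0.7)/(82 + 201×0.15) = 0.00981 mA.
I_C = β·I_B = 200×0.00981 = 1.96 mA.
V_CE = V_CC − I_C·R_C − I_E·R_E = 8.5 − 1.96×0.68 − 1.97×0.15 = 6.87 V > V_CE(sat), so the active-region assumption holds.

active; I_C ≈ 2 mA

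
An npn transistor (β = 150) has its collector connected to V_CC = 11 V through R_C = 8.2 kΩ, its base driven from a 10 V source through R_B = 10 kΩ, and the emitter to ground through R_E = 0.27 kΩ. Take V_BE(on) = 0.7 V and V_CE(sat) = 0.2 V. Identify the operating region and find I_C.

saturation; I_C ≈ 1.2 mA

Assume active: I_B = (10 − 0.7)/(10 + 151×0.27) = 0.183 mA, I_C = β·I_B = 27.5 mA.
Then V_CE = 11 − 27.5×8.2 − 27.7×0.27 = -222 V < 0.2 V — the active assumption fails.
Re-solve with V_CE = 0.2 V. KCL at the emitter: V_E/R_E = (V_BB−0.7−V_E)/R_B + (V_CC−0.2−V_E)/R_C, giving V_E = 0.572 V.
I_C = (V_CC − 0.2 − V_E)/R_C = (10.8 − 0.572)/8.2 = 1.25 mA.
Check: I_B = (9.3 − 0.572)/10 = 0.873 mA, and β·I_B = 131 mA > I_C, confirming saturation.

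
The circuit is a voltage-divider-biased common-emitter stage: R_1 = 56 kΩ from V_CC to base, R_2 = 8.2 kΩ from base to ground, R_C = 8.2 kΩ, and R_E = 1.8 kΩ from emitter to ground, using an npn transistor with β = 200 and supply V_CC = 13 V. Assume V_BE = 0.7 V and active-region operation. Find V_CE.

V_CE ≈ 7.8 V

Thevenize the base divider: V_Th = V_CC·R_2/(R_1+R_2) = 13×8.2/64.2 = 1.66 V, R_Th = R_1‖R_2 = 7.15 kΩ.
Base-emitter loop: V_Th = I_B·R_Th + V_BE + (β+1)I_B·R_E, so I_B = (1.66 − 0.7) / (7.15 + 201×1.8) = 0.0026 mA.
I_C = β·I_B = 200×0.0026 = 0.521 mA, and I_E = (β+1)I_B = 0.523 mA.
V_CE = V_CC − I_C·R_C − I_E·R_E = 13 − 0.521×8.2 − 0.523×1.8 = 7.79 V.
V_CE = 7.79 V > 0.2 V confirms active-region operation.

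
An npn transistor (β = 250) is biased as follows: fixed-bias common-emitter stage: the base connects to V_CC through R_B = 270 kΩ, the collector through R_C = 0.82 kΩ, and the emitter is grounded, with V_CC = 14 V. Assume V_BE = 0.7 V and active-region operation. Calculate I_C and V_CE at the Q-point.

Base loop: V_CC = I_B·R_B + V_BE, so I_B = (14 − 0.7)/270 kΩ = 0.0493 mA.
In the active region I_C = β·I_B = 250 × 0.0493 = 12.3 mA.
Collector loop: V_CE = V_CC − I_C·R_C = 14 − 12.3×0.82 = 3.9 V.
Since V_CE = 3.9 V > V_CE(sat) ≈ 0.2 V, the transistor is in the active region as assumed.

I_C ≈ 12 mA, V_CE ≈ 3.9 V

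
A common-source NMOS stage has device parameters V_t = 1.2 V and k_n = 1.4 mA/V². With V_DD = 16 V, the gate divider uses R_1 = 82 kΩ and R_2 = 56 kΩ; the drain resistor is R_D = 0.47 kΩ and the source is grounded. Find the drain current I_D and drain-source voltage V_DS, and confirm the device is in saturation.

I_D ≈ 20 mA, V_DS ≈ 6.8 V

V_G = V_DD·R_2/(R_1+R_2) = 16×56/138 = 6.49 V. With the source grounded, V_GS = V_G = 6.49 V.
Assume saturation: I_D = (k_n/2)(V_GS − V_t)² = (1.4/2)×(6.49 − 1.2)² = 0.7×5.29² = 19.6 mA.
V_DS = V_DD − I_D·R_D = 16 − 19.6×0.47 = 6.78 V.
Saturation requires V_DS ≥ V_GS − V_t = 5.29 V; 6.78 ≥ 5.29 ✓.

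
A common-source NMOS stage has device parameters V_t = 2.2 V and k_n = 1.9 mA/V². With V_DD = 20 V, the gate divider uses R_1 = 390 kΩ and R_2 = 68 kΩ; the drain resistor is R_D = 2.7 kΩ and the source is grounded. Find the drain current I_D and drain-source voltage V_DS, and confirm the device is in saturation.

V_G = V_DD·R_2/(R_1+R_2) = 20×68/458 = 2.97 V. With the source grounded, V_GS = V_G = 2.97 V.
Assume saturation: I_D = (k_n/2)(V_GS − V_t)² = (1.9/2)×(2.97 − 2.2)² = 0.95×0.769² = 0.562 mA.
V_DS = V_DD − I_D·R_D = 20 − 0.562×2.7 = 18.5 V.
Saturation requires V_DS ≥ V_GS − V_t = 0.769 V; 18.5 ≥ 0.769 ✓.

I_D ≈ 0.56 mA, V_DS ≈ 18 V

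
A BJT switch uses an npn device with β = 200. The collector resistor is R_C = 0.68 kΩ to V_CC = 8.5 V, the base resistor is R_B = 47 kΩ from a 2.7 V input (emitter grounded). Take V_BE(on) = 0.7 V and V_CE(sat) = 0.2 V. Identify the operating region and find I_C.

Assume active. Base-emitter loop: I_B = (V_BB − V_BE)/R_B = (2.7 − 0.7)/47 = 0.0426 mA.
I_C = β·I_B = 200×0.0426 = 8.51 mA.
V_CE = V_CC − I_C·R_C = 8.5 − 8.51×0.68 = 2.71 V > V_CE(sat), so the active-region assumption holds.

active; I_C ≈ 8.5 mA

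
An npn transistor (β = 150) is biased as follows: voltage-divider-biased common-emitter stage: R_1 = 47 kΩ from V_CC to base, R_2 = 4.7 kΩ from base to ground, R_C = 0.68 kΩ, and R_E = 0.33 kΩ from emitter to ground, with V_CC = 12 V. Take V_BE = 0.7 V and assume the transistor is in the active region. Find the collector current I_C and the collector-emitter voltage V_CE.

I_C ≈ 1.1 mA, V_CE ≈ 11 V

Thevenize the base divider: V_Th = V_CC·R_2/(R_1+R_2) = 12×4.7/51.7 = 1.09 V, R_Th = R_1‖R_2 = 4.27 kΩ.
Base-emitter loop: V_Th = I_B·R_Th + V_BE + (β+1)I_B·R_E, so I_B = (1.09 − 0.7) / (4.27 + 151×0.33) = 0.00723 mA.
I_C = β·I_B = 150×0.00723 = 1.08 mA, and I_E = (β+1)I_B = 1.09 mA.
V_CE = V_CC − I_C·R_C − I_E·R_E = 12 − 1.08×0.68 − 1.09×0.33 = 10.9 V.
V_CE = 10.9 V > 0.2 V confirms active-region operation.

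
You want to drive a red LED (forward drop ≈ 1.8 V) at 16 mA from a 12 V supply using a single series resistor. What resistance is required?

R ≈ 0.64 kΩ

The resistor drops V_S − V_D = 12 − 1.8 = 10.2 V at 16 mA.
R = 10.2 V / 16 mA = 0.637 kΩ.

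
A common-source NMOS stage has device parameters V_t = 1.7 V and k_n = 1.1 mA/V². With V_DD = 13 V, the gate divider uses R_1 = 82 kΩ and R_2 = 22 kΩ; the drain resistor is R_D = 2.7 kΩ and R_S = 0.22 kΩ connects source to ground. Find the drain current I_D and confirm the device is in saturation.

V_G = V_DD·R_2/(R_1+R_2) = 13×22/104 = 2.75 V.
Assume saturation: I_D = (k_n/2)(V_GS − V_t)² with V_GS = V_G − I_D·R_S = 2.75 − 0.22·I_D.
Substituting gives 0.0266·I_D² − 1.25·I_D + 0.606 = 0, with roots I_D = 0.489 or 46.6 mA.
The root I_D = 46.6 mA gives V_GS = -7.51 V ≤ V_t, so take I_D = 0.489 mA.
Then V_GS = 2.64 V and V_DS = V_DD − I_D(R_D+R_S) = 13 − 0.489×2.92 = 11.6 V.
Saturation requires V_DS ≥ V_GS − V_t = 0.943 V; 11.6 ≥ 0.943 ✓.

I_D ≈ 0.49 mA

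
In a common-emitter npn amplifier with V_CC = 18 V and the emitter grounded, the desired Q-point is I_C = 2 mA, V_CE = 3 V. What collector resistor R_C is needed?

Collector loop: V_CC = I_C·R_C + V_CE.
R_C = (V_CC − V_CE)/I_C = (18 − 3)/2 = 7.5 kΩ.

R_C ≈ 7.5 kΩ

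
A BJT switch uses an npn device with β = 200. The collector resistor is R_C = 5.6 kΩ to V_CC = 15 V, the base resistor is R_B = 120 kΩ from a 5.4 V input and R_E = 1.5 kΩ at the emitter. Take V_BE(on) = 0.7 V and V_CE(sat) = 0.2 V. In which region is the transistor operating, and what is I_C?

Assume active: I_B = (5.4 − 0.7)/(120 + 201×1.5) = 0.0112 mA, I_C = β·I_B = 2.23 mA.
Then V_CE = 15 − 2.23×5.6 − 2.24×1.5 = -0.851 V < 0.2 V — the active assumption fails.
Re-solve with V_CE = 0.2 V. KCL at the emitter: V_E/R_E = (V_BB−0.7−V_E)/R_B + (V_CC−0.2−V_E)/R_C, giving V_E = 3.14 V.
I_C = (V_CC − 0.2 − V_E)/R_C = (14.8 − 3.14)/5.6 = 2.08 mA.
Check: I_B = (4.7 − 3.14)/120 = 0.013 mA, and β·I_B = 2.6 mA > I_C, confirming saturation.

saturation; I_C ≈ 2.1 mA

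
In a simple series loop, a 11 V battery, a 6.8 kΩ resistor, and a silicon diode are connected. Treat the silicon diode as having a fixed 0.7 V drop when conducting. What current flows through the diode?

KVL around the loop: 11 = V_D + I·R = 0.7 + I × 6.8 kΩ.
So I = (11 − 0.7) / 6.8 kΩ = 10.3 / 6.8 = 1.51 mA.

I ≈ 1.5 mA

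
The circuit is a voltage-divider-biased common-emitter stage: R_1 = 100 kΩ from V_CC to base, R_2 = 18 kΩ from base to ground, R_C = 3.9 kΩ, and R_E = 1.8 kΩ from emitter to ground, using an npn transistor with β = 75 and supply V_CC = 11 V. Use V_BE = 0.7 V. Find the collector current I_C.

Thevenize the base divider: V_Th = V_CC·R_2/(R_1+R_2) = 11×18/118 = 1.68 V, R_Th = R_1‖R_2 = 15.3 kΩ.
Base-emitter loop: V_Th = I_B·R_Th + V_BE + (β+1)I_B·R_E, so I_B = (1.68 − 0.7) / (15.3 + 76×1.8) = 0.00643 mA.
I_C = β·I_B = 75×0.00643 = 0.482 mA, and I_E = (β+1)I_B = 0.489 mA.
V_CE = V_CC − I_C·R_C − I_E·R_E = 11 − 0.482×3.9 − 0.489×1.8 = 8.24 V.
V_CE = 8.24 V > 0.2 V confirms active-region operation.

I_C ≈ 0.48 mA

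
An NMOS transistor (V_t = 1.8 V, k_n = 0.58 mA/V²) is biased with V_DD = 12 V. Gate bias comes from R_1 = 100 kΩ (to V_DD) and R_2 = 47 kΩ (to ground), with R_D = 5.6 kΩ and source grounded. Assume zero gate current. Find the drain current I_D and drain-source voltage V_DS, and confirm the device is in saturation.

V_G = V_DD·R_2/(R_1+R_2) = 12×47/147 = 3.84 V. With the source grounded, V_GS = V_G = 3.84 V.
Assume saturation: I_D = (k_n/2)(V_GS − V_t)² = (0.58/2)×(3.84 − 1.8)² = 0.29×2.04² = 1.2 mA.
V_DS = V_DD − I_D·R_D = 12 − 1.2×5.6 = 5.26 V.
Saturation requires V_DS ≥ V_GS − V_t = 2.04 V; 5.26 ≥ 2.04 ✓.

I_D ≈ 1.2 mA, V_DS ≈ 5.3 V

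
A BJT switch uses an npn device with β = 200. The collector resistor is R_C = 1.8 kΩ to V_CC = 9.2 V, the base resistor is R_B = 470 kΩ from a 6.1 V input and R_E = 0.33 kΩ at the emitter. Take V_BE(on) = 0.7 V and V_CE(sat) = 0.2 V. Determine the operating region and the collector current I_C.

active; I_C ≈ 2 mA

Assume active. Base-emitter loop: I_B = (V_BB − V_BE)/(R_B + (β+1)R_E) = (6.1 − 0.7)/(470 + 201×0.33) = 0.0101 mA.
I_C = β·I_B = 200×0.0101 = 2.01 mA.
V_CE = V_CC − I_C·R_C − I_E·R_E = 9.2 − 2.01×1.8 − 2.02×0.33 = 4.91 V > V_CE(sat), so the active-region assumption holds.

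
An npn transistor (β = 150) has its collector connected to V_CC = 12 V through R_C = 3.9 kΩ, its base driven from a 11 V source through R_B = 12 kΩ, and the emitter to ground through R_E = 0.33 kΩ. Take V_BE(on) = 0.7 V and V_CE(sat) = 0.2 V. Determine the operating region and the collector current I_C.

saturation; I_C ≈ 2.7 mA

Assume active: I_B = (11 − 0.7)/(12 + 151×0.33) = 0.167 mA, I_C = β·I_B = 25 mA.
Then V_CE = 12 − 25×3.9 − 25.2×0.33 = -93.8 V < 0.2 V — the active assumption fails.
Re-solve with V_CE = 0.2 V. KCL at the emitter: V_E/R_E = (V_BB−0.7−V_E)/R_B + (V_CC−0.2−V_E)/R_C, giving V_E = 1.15 V.
I_C = (V_CC − 0.2 − V_E)/R_C = (11.8 − 1.15)/3.9 = 2.73 mA.
Check: I_B = (10.3 − 1.15)/12 = 0.762 mA, and β·I_B = 114 mA > I_C, confirming saturation.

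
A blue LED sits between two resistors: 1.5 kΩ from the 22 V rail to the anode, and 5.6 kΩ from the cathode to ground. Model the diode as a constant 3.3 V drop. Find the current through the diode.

The two resistors are in series with the diode, so KVL gives 22 = I·1.5 + 3.3 + I·5.6.
I = (22 − 3.3) / (1.5 + 5.6) kΩ = 18.7 / 7.1 = 2.63 mA.

I ≈ 2.6 mA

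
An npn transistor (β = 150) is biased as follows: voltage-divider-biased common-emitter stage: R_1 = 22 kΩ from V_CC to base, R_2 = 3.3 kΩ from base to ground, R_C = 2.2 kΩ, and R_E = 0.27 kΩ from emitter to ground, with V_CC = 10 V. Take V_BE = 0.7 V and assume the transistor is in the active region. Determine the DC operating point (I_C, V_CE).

Thevenize the base divider: V_Th = V_CC·R_2/(R_1+R_2) = 10×3.3/25.3 = 1.3 V, R_Th = R_1‖R_2 = 2.87 kΩ.
Base-emitter loop: V_Th = I_B·R_Th + V_BE + (β+1)I_B·R_E, so I_B = (1.3 − 0.7) / (2.87 + 151×0.27) = 0.0138 mA.
I_C = β·I_B = 150×0.0138 = 2.08 mA, and I_E = (β+1)I_B = 2.09 mA.
V_CE = V_CC − I_C·R_C − I_E·R_E = 10 − 2.08×2.2 − 2.09×0.27 = 4.87 V.
V_CE = 4.87 V > 0.2 V confirms active-region operation.

I_C ≈ 2.1 mA, V_CE ≈ 4.9 V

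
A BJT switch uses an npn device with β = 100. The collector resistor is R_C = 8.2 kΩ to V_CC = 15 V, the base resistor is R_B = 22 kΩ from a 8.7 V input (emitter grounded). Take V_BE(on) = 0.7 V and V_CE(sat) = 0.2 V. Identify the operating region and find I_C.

Assume active: I_B = (8.7 − 0.7)/22 = 0.364 mA, giving I_C = β·I_B = 36.4 mA.
But then V_CE = 15 − 36.4×8.2 = -283 V < V_CE(sat) = 0.2 V — impossible in the active region.
So the transistor is saturated. With V_CE = 0.2 V, I_C = (V_CC − 0.2)/R_C = 14.8/8.2 = 1.8 mA.
Check: β·I_B = 36.4 mA > I_C = 1.8 mA, confirming saturation.

saturation; I_C ≈ 1.8 mA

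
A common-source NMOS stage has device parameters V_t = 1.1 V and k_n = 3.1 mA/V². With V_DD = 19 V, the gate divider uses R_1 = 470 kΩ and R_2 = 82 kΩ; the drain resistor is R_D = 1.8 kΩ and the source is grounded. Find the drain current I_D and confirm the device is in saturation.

I_D ≈ 4.6 mA

V_G = V_DD·R_2/(R_1+R_2) = 19×82/552 = 2.82 V. With the source grounded, V_GS = V_G = 2.82 V.
Assume saturation: I_D = (k_n/2)(V_GS − V_t)² = (3.1/2)×(2.82 − 1.1)² = 1.55×1.72² = 4.6 mA.
V_DS = V_DD − I_D·R_D = 19 − 4.6×1.8 = 10.7 V.
Saturation requires V_DS ≥ V_GS − V_t = 1.72 V; 10.7 ≥ 1.72 ✓.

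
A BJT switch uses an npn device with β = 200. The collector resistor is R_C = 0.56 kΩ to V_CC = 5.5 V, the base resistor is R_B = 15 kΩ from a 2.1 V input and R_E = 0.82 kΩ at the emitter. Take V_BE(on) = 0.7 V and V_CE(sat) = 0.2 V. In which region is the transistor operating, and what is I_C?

active; I_C ≈ 1.6 mA

Assume active. Base-emitter loop: I_B = (V_BB − V_BE)/(R_B + (β+1)R_E) = (2.1 − 0.7)/(15 + 201×0.82) = 0.00779 mA.
I_C = β·I_B = 200×0.00779 = 1.56 mA.
V_CE = V_CC − I_C·R_C − I_E·R_E = 5.5 − 1.56×0.56 − 1.56×0.82 = 3.34 V > V_CE(sat), so the active-region assumption holds.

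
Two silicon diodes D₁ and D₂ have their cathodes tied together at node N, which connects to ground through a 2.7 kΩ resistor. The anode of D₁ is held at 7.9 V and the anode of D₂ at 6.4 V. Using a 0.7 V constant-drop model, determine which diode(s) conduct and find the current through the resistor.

Only D₁ conducts; I_R ≈ 2.7 mA

Assume both conduct. Then node N would need to be at both 7.9−0.7 = 7.2 V and 6.4−0.7 = 5.7 V, which is impossible.
Assume only D₁ conducts: V_N = 7.9 − 0.7 = 7.2 V, so I_R = 7.2/2.7 = 2.67 mA.
Check D₂: its anode-to-cathode voltage is 6.4 − 7.2 = -0.8 V < 0.7 V, so it is off. The assumption is consistent.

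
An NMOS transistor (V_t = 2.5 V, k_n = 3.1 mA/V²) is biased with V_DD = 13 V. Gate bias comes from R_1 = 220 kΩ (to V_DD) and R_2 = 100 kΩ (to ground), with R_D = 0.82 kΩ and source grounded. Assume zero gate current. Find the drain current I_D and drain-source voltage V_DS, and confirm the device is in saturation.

V_G = V_DD·R_2/(R_1+R_2) = 13×100/320 = 4.06 V. With the source grounded, V_GS = V_G = 4.06 V.
Assume saturation: I_D = (k_n/2)(V_GS − V_t)² = (3.1/2)×(4.06 − 2.5)² = 1.55×1.56² = 3.78 mA.
V_DS = V_DD − I_D·R_D = 13 − 3.78×0.82 = 9.9 V.
Saturation requires V_DS ≥ V_GS − V_t = 1.56 V; 9.9 ≥ 1.56 ✓.

I_D ≈ 3.8 mA, V_DS ≈ 9.9 V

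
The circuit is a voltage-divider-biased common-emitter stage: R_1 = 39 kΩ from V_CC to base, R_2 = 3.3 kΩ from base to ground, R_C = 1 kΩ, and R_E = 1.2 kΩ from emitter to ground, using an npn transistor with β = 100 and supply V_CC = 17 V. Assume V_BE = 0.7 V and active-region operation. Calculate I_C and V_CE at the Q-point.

Thevenize the base divider: V_Th = V_CC·R_2/(R_1+R_2) = 17×3.3/42.3 = 1.33 V, R_Th = R_1‖R_2 = 3.04 kΩ.
Base-emitter loop: V_Th = I_B·R_Th + V_BE + (β+1)I_B·R_E, so I_B = (1.33 − 0.7) / (3.04 + 101×1.2) = 0.00504 mA.
I_C = β·I_B = 100×0.00504 = 0.504 mA, and I_E = (β+1)I_B = 0.509 mA.
V_CE = V_CC − I_C·R_C − I_E·R_E = 17 − 0.504×1 − 0.509×1.2 = 15.9 V.
V_CE = 15.9 V > 0.2 V confirms active-region operation.

I_C ≈ 0.5 mA, V_CE ≈ 16 V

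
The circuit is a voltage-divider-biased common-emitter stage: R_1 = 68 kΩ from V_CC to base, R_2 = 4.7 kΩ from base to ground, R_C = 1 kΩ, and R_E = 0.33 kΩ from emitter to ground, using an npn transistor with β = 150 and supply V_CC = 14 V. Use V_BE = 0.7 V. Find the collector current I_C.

I_C ≈ 0.57 mA

Thevenize the base divider: V_Th = V_CC·R_2/(R_1+R_2) = 14×4.7/72.7 = 0.905 V, R_Th = R_1‖R_2 = 4.4 kΩ.
Base-emitter loop: V_Th = I_B·R_Th + V_BE + (β+1)I_B·R_E, so I_B = (0.905 − 0.7) / (4.4 + 151×0.33) = 0.00378 mA.
I_C = β·I_B = 150×0.00378 = 0.567 mA, and I_E = (β+1)I_B = 0.571 mA.
V_CE = V_CC − I_C·R_C − I_E·R_E = 14 − 0.567×1 − 0.571×0.33 = 13.2 V.
V_CE = 13.2 V > 0.2 V confirms active-region operation.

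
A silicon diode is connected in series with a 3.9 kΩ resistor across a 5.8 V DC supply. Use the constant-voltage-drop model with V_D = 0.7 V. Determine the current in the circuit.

I ≈ 1.3 mA

KVL around the loop: 5.8 = V_D + I·R = 0.7 + I × 3.9 kΩ.
So I = (5.8 − 0.7) / 3.9 kΩ = 5.1 / 3.9 = 1.31 mA.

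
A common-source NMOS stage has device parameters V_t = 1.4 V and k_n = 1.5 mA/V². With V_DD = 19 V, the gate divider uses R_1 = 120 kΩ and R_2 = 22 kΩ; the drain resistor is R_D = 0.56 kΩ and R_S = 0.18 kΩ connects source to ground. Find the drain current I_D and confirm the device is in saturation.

V_G = V_DD·R_2/(R_1+R_2) = 19×22/142 = 2.94 V.
Assume saturation: I_D = (k_n/2)(V_GS − V_t)² with V_GS = V_G − I_D·R_S = 2.94 − 0.18·I_D.
Substituting gives 0.0243·I_D² − 1.42·I_D + 1.79 = 0, with roots I_D = 1.29 or 57 mA.
The root I_D = 57 mA gives V_GS = -7.32 V ≤ V_t, so take I_D = 1.29 mA.
Then V_GS = 2.71 V and V_DS = V_DD − I_D(R_D+R_S) = 19 − 1.29×0.74 = 18 V.
Saturation requires V_DS ≥ V_GS − V_t = 1.31 V; 18 ≥ 1.31 ✓.

I_D ≈ 1.3 mA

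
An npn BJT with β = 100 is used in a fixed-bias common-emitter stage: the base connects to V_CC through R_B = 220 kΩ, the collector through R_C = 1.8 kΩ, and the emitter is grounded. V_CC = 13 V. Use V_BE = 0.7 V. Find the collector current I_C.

I_C ≈ 5.6 mA

Base loop: V_CC = I_B·R_B + V_BE, so I_B = (13 − 0.7)/220 kΩ = 0.0559 mA.
In the active region I_C = β·I_B = 100 × 0.0559 = 5.59 mA.
Collector loop: V_CE = V_CC − I_C·R_C = 13 − 5.59×1.8 = 2.94 V.
Since V_CE = 2.94 V > V_CE(sat) ≈ 0.2 V, the transistor is in the active region as assumed.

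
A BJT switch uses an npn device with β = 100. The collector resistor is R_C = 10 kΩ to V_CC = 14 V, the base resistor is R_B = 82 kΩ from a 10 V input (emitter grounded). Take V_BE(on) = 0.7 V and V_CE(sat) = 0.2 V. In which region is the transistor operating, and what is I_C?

Assume active: I_B = (10 − 0.7)/82 = 0.113 mA, giving I_C = β·I_B = 11.3 mA.
But then V_CE = 14 − 11.3×10 = -99.4 V < V_CE(sat) = 0.2 V — impossible in the active region.
So the transistor is saturated. With V_CE = 0.2 V, I_C = (V_CC − 0.2)/R_C = 13.8/10 = 1.38 mA.
Check: β·I_B = 11.3 mA > I_C = 1.38 mA, confirming saturation.

saturation; I_C ≈ 1.4 mA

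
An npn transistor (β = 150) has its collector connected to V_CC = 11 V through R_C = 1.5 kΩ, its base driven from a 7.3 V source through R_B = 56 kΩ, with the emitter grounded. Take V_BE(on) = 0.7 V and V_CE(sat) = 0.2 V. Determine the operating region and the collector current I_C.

Assume active: I_B = (7.3 − 0.7)/56 = 0.118 mA, giving I_C = β·I_B = 17.7 mA.
But then V_CE = 11 − 17.7×1.5 = -15.5 V < V_CE(sat) = 0.2 V — impossible in the active region.
So the transistor is saturated. With V_CE = 0.2 V, I_C = (V_CC − 0.2)/R_C = 10.8/1.5 = 7.2 mA.
Check: β·I_B = 17.7 mA > I_C = 7.2 mA, confirming saturation.

saturation; I_C ≈ 7.2 mA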